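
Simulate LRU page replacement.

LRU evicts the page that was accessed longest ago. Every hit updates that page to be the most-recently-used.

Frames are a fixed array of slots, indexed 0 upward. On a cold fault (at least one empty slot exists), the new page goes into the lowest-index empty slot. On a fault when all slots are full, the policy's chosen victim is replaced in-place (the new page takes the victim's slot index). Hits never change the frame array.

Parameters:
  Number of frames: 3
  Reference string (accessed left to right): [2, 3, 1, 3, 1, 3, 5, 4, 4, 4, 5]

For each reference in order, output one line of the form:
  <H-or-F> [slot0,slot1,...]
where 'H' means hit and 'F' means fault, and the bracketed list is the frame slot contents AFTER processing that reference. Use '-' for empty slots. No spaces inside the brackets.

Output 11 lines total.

F [2,-,-]
F [2,3,-]
F [2,3,1]
H [2,3,1]
H [2,3,1]
H [2,3,1]
F [5,3,1]
F [5,3,4]
H [5,3,4]
H [5,3,4]
H [5,3,4]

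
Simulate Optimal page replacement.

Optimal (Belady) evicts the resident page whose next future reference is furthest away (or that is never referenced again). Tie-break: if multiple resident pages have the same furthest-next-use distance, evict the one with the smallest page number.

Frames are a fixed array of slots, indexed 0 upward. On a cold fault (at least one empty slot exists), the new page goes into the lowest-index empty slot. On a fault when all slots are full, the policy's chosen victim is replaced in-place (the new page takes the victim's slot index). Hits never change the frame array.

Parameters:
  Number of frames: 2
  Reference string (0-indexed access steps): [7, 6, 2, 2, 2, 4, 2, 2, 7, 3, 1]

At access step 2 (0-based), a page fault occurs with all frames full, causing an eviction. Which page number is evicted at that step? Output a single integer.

Step 0: ref 7 -> FAULT, frames=[7,-]
Step 1: ref 6 -> FAULT, frames=[7,6]
Step 2: ref 2 -> FAULT, evict 6, frames=[7,2]
At step 2: evicted page 6

Answer: 6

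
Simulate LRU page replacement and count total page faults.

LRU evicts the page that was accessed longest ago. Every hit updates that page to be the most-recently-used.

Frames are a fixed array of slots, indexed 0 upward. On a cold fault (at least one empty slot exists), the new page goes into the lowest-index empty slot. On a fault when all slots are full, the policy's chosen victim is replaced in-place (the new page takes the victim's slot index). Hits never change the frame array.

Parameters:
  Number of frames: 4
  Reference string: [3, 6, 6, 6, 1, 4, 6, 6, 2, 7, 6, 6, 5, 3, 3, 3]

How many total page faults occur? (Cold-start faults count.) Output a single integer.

Step 0: ref 3 → FAULT, frames=[3,-,-,-]
Step 1: ref 6 → FAULT, frames=[3,6,-,-]
Step 2: ref 6 → HIT, frames=[3,6,-,-]
Step 3: ref 6 → HIT, frames=[3,6,-,-]
Step 4: ref 1 → FAULT, frames=[3,6,1,-]
Step 5: ref 4 → FAULT, frames=[3,6,1,4]
Step 6: ref 6 → HIT, frames=[3,6,1,4]
Step 7: ref 6 → HIT, frames=[3,6,1,4]
Step 8: ref 2 → FAULT (evict 3), frames=[2,6,1,4]
Step 9: ref 7 → FAULT (evict 1), frames=[2,6,7,4]
Step 10: ref 6 → HIT, frames=[2,6,7,4]
Step 11: ref 6 → HIT, frames=[2,6,7,4]
Step 12: ref 5 → FAULT (evict 4), frames=[2,6,7,5]
Step 13: ref 3 → FAULT (evict 2), frames=[3,6,7,5]
Step 14: ref 3 → HIT, frames=[3,6,7,5]
Step 15: ref 3 → HIT, frames=[3,6,7,5]
Total faults: 8

Answer: 8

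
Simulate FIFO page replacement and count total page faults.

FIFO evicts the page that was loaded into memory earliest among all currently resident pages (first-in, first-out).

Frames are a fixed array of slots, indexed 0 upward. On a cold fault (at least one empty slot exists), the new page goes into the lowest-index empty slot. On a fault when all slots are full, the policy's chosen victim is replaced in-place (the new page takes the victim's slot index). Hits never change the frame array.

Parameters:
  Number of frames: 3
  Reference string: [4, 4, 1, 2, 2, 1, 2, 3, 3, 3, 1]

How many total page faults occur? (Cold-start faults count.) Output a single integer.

Answer: 4

Derivation:
Step 0: ref 4 → FAULT, frames=[4,-,-]
Step 1: ref 4 → HIT, frames=[4,-,-]
Step 2: ref 1 → FAULT, frames=[4,1,-]
Step 3: ref 2 → FAULT, frames=[4,1,2]
Step 4: ref 2 → HIT, frames=[4,1,2]
Step 5: ref 1 → HIT, frames=[4,1,2]
Step 6: ref 2 → HIT, frames=[4,1,2]
Step 7: ref 3 → FAULT (evict 4), frames=[3,1,2]
Step 8: ref 3 → HIT, frames=[3,1,2]
Step 9: ref 3 → HIT, frames=[3,1,2]
Step 10: ref 1 → HIT, frames=[3,1,2]
Total faults: 4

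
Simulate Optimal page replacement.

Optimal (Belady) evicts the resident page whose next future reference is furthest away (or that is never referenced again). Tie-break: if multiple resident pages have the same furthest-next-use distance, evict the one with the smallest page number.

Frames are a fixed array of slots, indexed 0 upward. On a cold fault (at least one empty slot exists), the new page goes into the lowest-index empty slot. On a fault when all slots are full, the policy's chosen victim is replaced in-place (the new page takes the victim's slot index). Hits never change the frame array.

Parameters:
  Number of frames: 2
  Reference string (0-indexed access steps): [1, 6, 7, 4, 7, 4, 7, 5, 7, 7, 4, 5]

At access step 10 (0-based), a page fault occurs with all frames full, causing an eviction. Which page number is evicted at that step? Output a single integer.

Step 0: ref 1 -> FAULT, frames=[1,-]
Step 1: ref 6 -> FAULT, frames=[1,6]
Step 2: ref 7 -> FAULT, evict 1, frames=[7,6]
Step 3: ref 4 -> FAULT, evict 6, frames=[7,4]
Step 4: ref 7 -> HIT, frames=[7,4]
Step 5: ref 4 -> HIT, frames=[7,4]
Step 6: ref 7 -> HIT, frames=[7,4]
Step 7: ref 5 -> FAULT, evict 4, frames=[7,5]
Step 8: ref 7 -> HIT, frames=[7,5]
Step 9: ref 7 -> HIT, frames=[7,5]
Step 10: ref 4 -> FAULT, evict 7, frames=[4,5]
At step 10: evicted page 7

Answer: 7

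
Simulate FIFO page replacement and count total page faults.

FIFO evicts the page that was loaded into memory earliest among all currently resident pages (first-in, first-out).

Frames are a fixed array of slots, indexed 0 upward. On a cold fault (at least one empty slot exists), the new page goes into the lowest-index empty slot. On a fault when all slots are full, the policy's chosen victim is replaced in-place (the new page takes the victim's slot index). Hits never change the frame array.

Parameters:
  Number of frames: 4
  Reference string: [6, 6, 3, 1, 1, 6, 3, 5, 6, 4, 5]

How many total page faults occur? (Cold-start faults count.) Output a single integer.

Step 0: ref 6 → FAULT, frames=[6,-,-,-]
Step 1: ref 6 → HIT, frames=[6,-,-,-]
Step 2: ref 3 → FAULT, frames=[6,3,-,-]
Step 3: ref 1 → FAULT, frames=[6,3,1,-]
Step 4: ref 1 → HIT, frames=[6,3,1,-]
Step 5: ref 6 → HIT, frames=[6,3,1,-]
Step 6: ref 3 → HIT, frames=[6,3,1,-]
Step 7: ref 5 → FAULT, frames=[6,3,1,5]
Step 8: ref 6 → HIT, frames=[6,3,1,5]
Step 9: ref 4 → FAULT (evict 6), frames=[4,3,1,5]
Step 10: ref 5 → HIT, frames=[4,3,1,5]
Total faults: 5

Answer: 5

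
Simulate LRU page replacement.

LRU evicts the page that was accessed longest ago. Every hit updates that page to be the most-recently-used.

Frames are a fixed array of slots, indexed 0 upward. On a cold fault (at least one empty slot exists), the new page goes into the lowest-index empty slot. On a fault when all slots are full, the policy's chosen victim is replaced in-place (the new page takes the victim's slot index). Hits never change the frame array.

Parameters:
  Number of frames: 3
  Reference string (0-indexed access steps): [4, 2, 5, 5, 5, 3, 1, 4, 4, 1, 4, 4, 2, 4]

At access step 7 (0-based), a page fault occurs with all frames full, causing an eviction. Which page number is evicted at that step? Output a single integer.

Step 0: ref 4 -> FAULT, frames=[4,-,-]
Step 1: ref 2 -> FAULT, frames=[4,2,-]
Step 2: ref 5 -> FAULT, frames=[4,2,5]
Step 3: ref 5 -> HIT, frames=[4,2,5]
Step 4: ref 5 -> HIT, frames=[4,2,5]
Step 5: ref 3 -> FAULT, evict 4, frames=[3,2,5]
Step 6: ref 1 -> FAULT, evict 2, frames=[3,1,5]
Step 7: ref 4 -> FAULT, evict 5, frames=[3,1,4]
At step 7: evicted page 5

Answer: 5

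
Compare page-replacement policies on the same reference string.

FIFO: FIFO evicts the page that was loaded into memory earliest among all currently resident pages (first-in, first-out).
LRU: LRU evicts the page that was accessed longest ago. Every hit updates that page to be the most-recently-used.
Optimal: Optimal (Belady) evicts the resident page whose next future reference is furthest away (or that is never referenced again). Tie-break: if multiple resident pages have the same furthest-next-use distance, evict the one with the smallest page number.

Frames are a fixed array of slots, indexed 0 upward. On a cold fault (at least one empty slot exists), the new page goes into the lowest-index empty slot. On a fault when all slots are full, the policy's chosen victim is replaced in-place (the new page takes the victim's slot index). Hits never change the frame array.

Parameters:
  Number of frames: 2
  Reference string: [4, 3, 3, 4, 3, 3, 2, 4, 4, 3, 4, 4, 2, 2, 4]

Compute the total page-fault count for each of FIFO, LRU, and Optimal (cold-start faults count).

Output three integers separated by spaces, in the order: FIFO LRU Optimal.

--- FIFO ---
  step 0: ref 4 -> FAULT, frames=[4,-] (faults so far: 1)
  step 1: ref 3 -> FAULT, frames=[4,3] (faults so far: 2)
  step 2: ref 3 -> HIT, frames=[4,3] (faults so far: 2)
  step 3: ref 4 -> HIT, frames=[4,3] (faults so far: 2)
  step 4: ref 3 -> HIT, frames=[4,3] (faults so far: 2)
  step 5: ref 3 -> HIT, frames=[4,3] (faults so far: 2)
  step 6: ref 2 -> FAULT, evict 4, frames=[2,3] (faults so far: 3)
  step 7: ref 4 -> FAULT, evict 3, frames=[2,4] (faults so far: 4)
  step 8: ref 4 -> HIT, frames=[2,4] (faults so far: 4)
  step 9: ref 3 -> FAULT, evict 2, frames=[3,4] (faults so far: 5)
  step 10: ref 4 -> HIT, frames=[3,4] (faults so far: 5)
  step 11: ref 4 -> HIT, frames=[3,4] (faults so far: 5)
  step 12: ref 2 -> FAULT, evict 4, frames=[3,2] (faults so far: 6)
  step 13: ref 2 -> HIT, frames=[3,2] (faults so far: 6)
  step 14: ref 4 -> FAULT, evict 3, frames=[4,2] (faults so far: 7)
  FIFO total faults: 7
--- LRU ---
  step 0: ref 4 -> FAULT, frames=[4,-] (faults so far: 1)
  step 1: ref 3 -> FAULT, frames=[4,3] (faults so far: 2)
  step 2: ref 3 -> HIT, frames=[4,3] (faults so far: 2)
  step 3: ref 4 -> HIT, frames=[4,3] (faults so far: 2)
  step 4: ref 3 -> HIT, frames=[4,3] (faults so far: 2)
  step 5: ref 3 -> HIT, frames=[4,3] (faults so far: 2)
  step 6: ref 2 -> FAULT, evict 4, frames=[2,3] (faults so far: 3)
  step 7: ref 4 -> FAULT, evict 3, frames=[2,4] (faults so far: 4)
  step 8: ref 4 -> HIT, frames=[2,4] (faults so far: 4)
  step 9: ref 3 -> FAULT, evict 2, frames=[3,4] (faults so far: 5)
  step 10: ref 4 -> HIT, frames=[3,4] (faults so far: 5)
  step 11: ref 4 -> HIT, frames=[3,4] (faults so far: 5)
  step 12: ref 2 -> FAULT, evict 3, frames=[2,4] (faults so far: 6)
  step 13: ref 2 -> HIT, frames=[2,4] (faults so far: 6)
  step 14: ref 4 -> HIT, frames=[2,4] (faults so far: 6)
  LRU total faults: 6
--- Optimal ---
  step 0: ref 4 -> FAULT, frames=[4,-] (faults so far: 1)
  step 1: ref 3 -> FAULT, frames=[4,3] (faults so far: 2)
  step 2: ref 3 -> HIT, frames=[4,3] (faults so far: 2)
  step 3: ref 4 -> HIT, frames=[4,3] (faults so far: 2)
  step 4: ref 3 -> HIT, frames=[4,3] (faults so far: 2)
  step 5: ref 3 -> HIT, frames=[4,3] (faults so far: 2)
  step 6: ref 2 -> FAULT, evict 3, frames=[4,2] (faults so far: 3)
  step 7: ref 4 -> HIT, frames=[4,2] (faults so far: 3)
  step 8: ref 4 -> HIT, frames=[4,2] (faults so far: 3)
  step 9: ref 3 -> FAULT, evict 2, frames=[4,3] (faults so far: 4)
  step 10: ref 4 -> HIT, frames=[4,3] (faults so far: 4)
  step 11: ref 4 -> HIT, frames=[4,3] (faults so far: 4)
  step 12: ref 2 -> FAULT, evict 3, frames=[4,2] (faults so far: 5)
  step 13: ref 2 -> HIT, frames=[4,2] (faults so far: 5)
  step 14: ref 4 -> HIT, frames=[4,2] (faults so far: 5)
  Optimal total faults: 5

Answer: 7 6 5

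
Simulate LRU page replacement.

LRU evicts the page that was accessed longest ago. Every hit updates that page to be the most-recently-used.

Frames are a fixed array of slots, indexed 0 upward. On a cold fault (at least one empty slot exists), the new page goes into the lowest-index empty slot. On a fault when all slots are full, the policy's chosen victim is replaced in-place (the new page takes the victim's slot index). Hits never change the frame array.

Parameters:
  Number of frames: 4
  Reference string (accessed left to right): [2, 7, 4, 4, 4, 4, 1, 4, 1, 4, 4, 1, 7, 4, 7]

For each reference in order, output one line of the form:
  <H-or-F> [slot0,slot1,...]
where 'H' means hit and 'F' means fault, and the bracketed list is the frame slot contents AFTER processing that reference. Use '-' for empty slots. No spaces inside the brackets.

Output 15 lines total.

F [2,-,-,-]
F [2,7,-,-]
F [2,7,4,-]
H [2,7,4,-]
H [2,7,4,-]
H [2,7,4,-]
F [2,7,4,1]
H [2,7,4,1]
H [2,7,4,1]
H [2,7,4,1]
H [2,7,4,1]
H [2,7,4,1]
H [2,7,4,1]
H [2,7,4,1]
H [2,7,4,1]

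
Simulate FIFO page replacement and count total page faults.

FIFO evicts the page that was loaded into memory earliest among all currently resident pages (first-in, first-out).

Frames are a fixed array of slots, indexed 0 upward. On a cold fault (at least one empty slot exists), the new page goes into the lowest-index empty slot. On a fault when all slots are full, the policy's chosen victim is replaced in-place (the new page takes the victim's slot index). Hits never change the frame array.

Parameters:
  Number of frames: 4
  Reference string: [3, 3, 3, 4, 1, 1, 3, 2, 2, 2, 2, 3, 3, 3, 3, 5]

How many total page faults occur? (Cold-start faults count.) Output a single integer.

Step 0: ref 3 → FAULT, frames=[3,-,-,-]
Step 1: ref 3 → HIT, frames=[3,-,-,-]
Step 2: ref 3 → HIT, frames=[3,-,-,-]
Step 3: ref 4 → FAULT, frames=[3,4,-,-]
Step 4: ref 1 → FAULT, frames=[3,4,1,-]
Step 5: ref 1 → HIT, frames=[3,4,1,-]
Step 6: ref 3 → HIT, frames=[3,4,1,-]
Step 7: ref 2 → FAULT, frames=[3,4,1,2]
Step 8: ref 2 → HIT, frames=[3,4,1,2]
Step 9: ref 2 → HIT, frames=[3,4,1,2]
Step 10: ref 2 → HIT, frames=[3,4,1,2]
Step 11: ref 3 → HIT, frames=[3,4,1,2]
Step 12: ref 3 → HIT, frames=[3,4,1,2]
Step 13: ref 3 → HIT, frames=[3,4,1,2]
Step 14: ref 3 → HIT, frames=[3,4,1,2]
Step 15: ref 5 → FAULT (evict 3), frames=[5,4,1,2]
Total faults: 5

Answer: 5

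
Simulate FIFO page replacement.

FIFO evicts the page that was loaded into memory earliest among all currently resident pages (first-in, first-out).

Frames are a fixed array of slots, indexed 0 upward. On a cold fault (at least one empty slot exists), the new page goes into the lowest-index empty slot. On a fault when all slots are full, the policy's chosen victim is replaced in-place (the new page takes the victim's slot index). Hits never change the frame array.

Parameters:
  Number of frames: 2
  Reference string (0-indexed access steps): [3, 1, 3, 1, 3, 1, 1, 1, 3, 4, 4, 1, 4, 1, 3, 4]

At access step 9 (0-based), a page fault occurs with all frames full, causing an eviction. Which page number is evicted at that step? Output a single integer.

Answer: 3

Derivation:
Step 0: ref 3 -> FAULT, frames=[3,-]
Step 1: ref 1 -> FAULT, frames=[3,1]
Step 2: ref 3 -> HIT, frames=[3,1]
Step 3: ref 1 -> HIT, frames=[3,1]
Step 4: ref 3 -> HIT, frames=[3,1]
Step 5: ref 1 -> HIT, frames=[3,1]
Step 6: ref 1 -> HIT, frames=[3,1]
Step 7: ref 1 -> HIT, frames=[3,1]
Step 8: ref 3 -> HIT, frames=[3,1]
Step 9: ref 4 -> FAULT, evict 3, frames=[4,1]
At step 9: evicted page 3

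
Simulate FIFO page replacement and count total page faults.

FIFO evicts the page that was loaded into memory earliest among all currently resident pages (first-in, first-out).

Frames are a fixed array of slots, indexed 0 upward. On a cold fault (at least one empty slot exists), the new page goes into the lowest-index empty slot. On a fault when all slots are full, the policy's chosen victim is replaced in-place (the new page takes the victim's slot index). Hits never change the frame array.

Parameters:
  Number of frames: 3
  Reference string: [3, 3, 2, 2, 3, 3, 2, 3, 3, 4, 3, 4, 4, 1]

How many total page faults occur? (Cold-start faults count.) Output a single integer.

Step 0: ref 3 → FAULT, frames=[3,-,-]
Step 1: ref 3 → HIT, frames=[3,-,-]
Step 2: ref 2 → FAULT, frames=[3,2,-]
Step 3: ref 2 → HIT, frames=[3,2,-]
Step 4: ref 3 → HIT, frames=[3,2,-]
Step 5: ref 3 → HIT, frames=[3,2,-]
Step 6: ref 2 → HIT, frames=[3,2,-]
Step 7: ref 3 → HIT, frames=[3,2,-]
Step 8: ref 3 → HIT, frames=[3,2,-]
Step 9: ref 4 → FAULT, frames=[3,2,4]
Step 10: ref 3 → HIT, frames=[3,2,4]
Step 11: ref 4 → HIT, frames=[3,2,4]
Step 12: ref 4 → HIT, frames=[3,2,4]
Step 13: ref 1 → FAULT (evict 3), frames=[1,2,4]
Total faults: 4

Answer: 4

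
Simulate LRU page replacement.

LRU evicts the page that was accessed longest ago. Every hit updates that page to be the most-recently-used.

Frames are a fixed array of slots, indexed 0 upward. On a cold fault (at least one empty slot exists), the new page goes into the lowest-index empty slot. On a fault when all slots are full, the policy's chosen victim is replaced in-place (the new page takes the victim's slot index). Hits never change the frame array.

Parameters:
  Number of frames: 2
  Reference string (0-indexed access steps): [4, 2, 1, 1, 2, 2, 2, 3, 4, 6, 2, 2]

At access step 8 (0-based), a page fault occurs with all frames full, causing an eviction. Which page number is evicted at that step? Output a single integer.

Answer: 2

Derivation:
Step 0: ref 4 -> FAULT, frames=[4,-]
Step 1: ref 2 -> FAULT, frames=[4,2]
Step 2: ref 1 -> FAULT, evict 4, frames=[1,2]
Step 3: ref 1 -> HIT, frames=[1,2]
Step 4: ref 2 -> HIT, frames=[1,2]
Step 5: ref 2 -> HIT, frames=[1,2]
Step 6: ref 2 -> HIT, frames=[1,2]
Step 7: ref 3 -> FAULT, evict 1, frames=[3,2]
Step 8: ref 4 -> FAULT, evict 2, frames=[3,4]
At step 8: evicted page 2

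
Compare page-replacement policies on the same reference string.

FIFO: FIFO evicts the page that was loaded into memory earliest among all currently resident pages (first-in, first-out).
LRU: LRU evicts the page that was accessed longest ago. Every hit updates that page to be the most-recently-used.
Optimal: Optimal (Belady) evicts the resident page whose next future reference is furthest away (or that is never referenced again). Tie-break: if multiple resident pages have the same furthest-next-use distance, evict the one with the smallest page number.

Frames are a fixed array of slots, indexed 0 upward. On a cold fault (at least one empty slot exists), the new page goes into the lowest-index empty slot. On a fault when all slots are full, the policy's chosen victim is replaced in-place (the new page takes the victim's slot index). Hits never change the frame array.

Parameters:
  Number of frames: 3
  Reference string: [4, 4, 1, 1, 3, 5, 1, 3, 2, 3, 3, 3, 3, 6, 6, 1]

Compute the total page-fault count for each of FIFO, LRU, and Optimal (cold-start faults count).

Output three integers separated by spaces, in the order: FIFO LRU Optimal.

Answer: 7 7 6

Derivation:
--- FIFO ---
  step 0: ref 4 -> FAULT, frames=[4,-,-] (faults so far: 1)
  step 1: ref 4 -> HIT, frames=[4,-,-] (faults so far: 1)
  step 2: ref 1 -> FAULT, frames=[4,1,-] (faults so far: 2)
  step 3: ref 1 -> HIT, frames=[4,1,-] (faults so far: 2)
  step 4: ref 3 -> FAULT, frames=[4,1,3] (faults so far: 3)
  step 5: ref 5 -> FAULT, evict 4, frames=[5,1,3] (faults so far: 4)
  step 6: ref 1 -> HIT, frames=[5,1,3] (faults so far: 4)
  step 7: ref 3 -> HIT, frames=[5,1,3] (faults so far: 4)
  step 8: ref 2 -> FAULT, evict 1, frames=[5,2,3] (faults so far: 5)
  step 9: ref 3 -> HIT, frames=[5,2,3] (faults so far: 5)
  step 10: ref 3 -> HIT, frames=[5,2,3] (faults so far: 5)
  step 11: ref 3 -> HIT, frames=[5,2,3] (faults so far: 5)
  step 12: ref 3 -> HIT, frames=[5,2,3] (faults so far: 5)
  step 13: ref 6 -> FAULT, evict 3, frames=[5,2,6] (faults so far: 6)
  step 14: ref 6 -> HIT, frames=[5,2,6] (faults so far: 6)
  step 15: ref 1 -> FAULT, evict 5, frames=[1,2,6] (faults so far: 7)
  FIFO total faults: 7
--- LRU ---
  step 0: ref 4 -> FAULT, frames=[4,-,-] (faults so far: 1)
  step 1: ref 4 -> HIT, frames=[4,-,-] (faults so far: 1)
  step 2: ref 1 -> FAULT, frames=[4,1,-] (faults so far: 2)
  step 3: ref 1 -> HIT, frames=[4,1,-] (faults so far: 2)
  step 4: ref 3 -> FAULT, frames=[4,1,3] (faults so far: 3)
  step 5: ref 5 -> FAULT, evict 4, frames=[5,1,3] (faults so far: 4)
  step 6: ref 1 -> HIT, frames=[5,1,3] (faults so far: 4)
  step 7: ref 3 -> HIT, frames=[5,1,3] (faults so far: 4)
  step 8: ref 2 -> FAULT, evict 5, frames=[2,1,3] (faults so far: 5)
  step 9: ref 3 -> HIT, frames=[2,1,3] (faults so far: 5)
  step 10: ref 3 -> HIT, frames=[2,1,3] (faults so far: 5)
  step 11: ref 3 -> HIT, frames=[2,1,3] (faults so far: 5)
  step 12: ref 3 -> HIT, frames=[2,1,3] (faults so far: 5)
  step 13: ref 6 -> FAULT, evict 1, frames=[2,6,3] (faults so far: 6)
  step 14: ref 6 -> HIT, frames=[2,6,3] (faults so far: 6)
  step 15: ref 1 -> FAULT, evict 2, frames=[1,6,3] (faults so far: 7)
  LRU total faults: 7
--- Optimal ---
  step 0: ref 4 -> FAULT, frames=[4,-,-] (faults so far: 1)
  step 1: ref 4 -> HIT, frames=[4,-,-] (faults so far: 1)
  step 2: ref 1 -> FAULT, frames=[4,1,-] (faults so far: 2)
  step 3: ref 1 -> HIT, frames=[4,1,-] (faults so far: 2)
  step 4: ref 3 -> FAULT, frames=[4,1,3] (faults so far: 3)
  step 5: ref 5 -> FAULT, evict 4, frames=[5,1,3] (faults so far: 4)
  step 6: ref 1 -> HIT, frames=[5,1,3] (faults so far: 4)
  step 7: ref 3 -> HIT, frames=[5,1,3] (faults so far: 4)
  step 8: ref 2 -> FAULT, evict 5, frames=[2,1,3] (faults so far: 5)
  step 9: ref 3 -> HIT, frames=[2,1,3] (faults so far: 5)
  step 10: ref 3 -> HIT, frames=[2,1,3] (faults so far: 5)
  step 11: ref 3 -> HIT, frames=[2,1,3] (faults so far: 5)
  step 12: ref 3 -> HIT, frames=[2,1,3] (faults so far: 5)
  step 13: ref 6 -> FAULT, evict 2, frames=[6,1,3] (faults so far: 6)
  step 14: ref 6 -> HIT, frames=[6,1,3] (faults so far: 6)
  step 15: ref 1 -> HIT, frames=[6,1,3] (faults so far: 6)
  Optimal total faults: 6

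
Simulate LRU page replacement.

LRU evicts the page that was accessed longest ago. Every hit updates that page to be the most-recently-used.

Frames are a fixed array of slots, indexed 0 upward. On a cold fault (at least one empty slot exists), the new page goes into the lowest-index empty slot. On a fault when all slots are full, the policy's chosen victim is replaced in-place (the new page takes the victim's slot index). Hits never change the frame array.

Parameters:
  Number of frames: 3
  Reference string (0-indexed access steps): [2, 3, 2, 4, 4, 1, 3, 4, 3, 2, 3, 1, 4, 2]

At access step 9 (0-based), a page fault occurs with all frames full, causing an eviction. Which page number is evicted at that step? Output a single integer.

Answer: 1

Derivation:
Step 0: ref 2 -> FAULT, frames=[2,-,-]
Step 1: ref 3 -> FAULT, frames=[2,3,-]
Step 2: ref 2 -> HIT, frames=[2,3,-]
Step 3: ref 4 -> FAULT, frames=[2,3,4]
Step 4: ref 4 -> HIT, frames=[2,3,4]
Step 5: ref 1 -> FAULT, evict 3, frames=[2,1,4]
Step 6: ref 3 -> FAULT, evict 2, frames=[3,1,4]
Step 7: ref 4 -> HIT, frames=[3,1,4]
Step 8: ref 3 -> HIT, frames=[3,1,4]
Step 9: ref 2 -> FAULT, evict 1, frames=[3,2,4]
At step 9: evicted page 1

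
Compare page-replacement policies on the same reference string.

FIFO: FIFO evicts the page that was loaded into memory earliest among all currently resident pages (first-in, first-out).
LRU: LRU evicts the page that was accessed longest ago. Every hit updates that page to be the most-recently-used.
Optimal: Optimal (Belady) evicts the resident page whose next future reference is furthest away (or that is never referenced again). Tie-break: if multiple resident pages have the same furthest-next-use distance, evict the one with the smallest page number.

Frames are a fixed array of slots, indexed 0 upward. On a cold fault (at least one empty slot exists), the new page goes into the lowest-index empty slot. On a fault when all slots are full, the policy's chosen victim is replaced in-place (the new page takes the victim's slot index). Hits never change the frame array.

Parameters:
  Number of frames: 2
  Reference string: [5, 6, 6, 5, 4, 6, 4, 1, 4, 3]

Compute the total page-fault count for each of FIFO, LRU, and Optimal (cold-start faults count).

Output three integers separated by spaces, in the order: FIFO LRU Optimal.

--- FIFO ---
  step 0: ref 5 -> FAULT, frames=[5,-] (faults so far: 1)
  step 1: ref 6 -> FAULT, frames=[5,6] (faults so far: 2)
  step 2: ref 6 -> HIT, frames=[5,6] (faults so far: 2)
  step 3: ref 5 -> HIT, frames=[5,6] (faults so far: 2)
  step 4: ref 4 -> FAULT, evict 5, frames=[4,6] (faults so far: 3)
  step 5: ref 6 -> HIT, frames=[4,6] (faults so far: 3)
  step 6: ref 4 -> HIT, frames=[4,6] (faults so far: 3)
  step 7: ref 1 -> FAULT, evict 6, frames=[4,1] (faults so far: 4)
  step 8: ref 4 -> HIT, frames=[4,1] (faults so far: 4)
  step 9: ref 3 -> FAULT, evict 4, frames=[3,1] (faults so far: 5)
  FIFO total faults: 5
--- LRU ---
  step 0: ref 5 -> FAULT, frames=[5,-] (faults so far: 1)
  step 1: ref 6 -> FAULT, frames=[5,6] (faults so far: 2)
  step 2: ref 6 -> HIT, frames=[5,6] (faults so far: 2)
  step 3: ref 5 -> HIT, frames=[5,6] (faults so far: 2)
  step 4: ref 4 -> FAULT, evict 6, frames=[5,4] (faults so far: 3)
  step 5: ref 6 -> FAULT, evict 5, frames=[6,4] (faults so far: 4)
  step 6: ref 4 -> HIT, frames=[6,4] (faults so far: 4)
  step 7: ref 1 -> FAULT, evict 6, frames=[1,4] (faults so far: 5)
  step 8: ref 4 -> HIT, frames=[1,4] (faults so far: 5)
  step 9: ref 3 -> FAULT, evict 1, frames=[3,4] (faults so far: 6)
  LRU total faults: 6
--- Optimal ---
  step 0: ref 5 -> FAULT, frames=[5,-] (faults so far: 1)
  step 1: ref 6 -> FAULT, frames=[5,6] (faults so far: 2)
  step 2: ref 6 -> HIT, frames=[5,6] (faults so far: 2)
  step 3: ref 5 -> HIT, frames=[5,6] (faults so far: 2)
  step 4: ref 4 -> FAULT, evict 5, frames=[4,6] (faults so far: 3)
  step 5: ref 6 -> HIT, frames=[4,6] (faults so far: 3)
  step 6: ref 4 -> HIT, frames=[4,6] (faults so far: 3)
  step 7: ref 1 -> FAULT, evict 6, frames=[4,1] (faults so far: 4)
  step 8: ref 4 -> HIT, frames=[4,1] (faults so far: 4)
  step 9: ref 3 -> FAULT, evict 1, frames=[4,3] (faults so far: 5)
  Optimal total faults: 5

Answer: 5 6 5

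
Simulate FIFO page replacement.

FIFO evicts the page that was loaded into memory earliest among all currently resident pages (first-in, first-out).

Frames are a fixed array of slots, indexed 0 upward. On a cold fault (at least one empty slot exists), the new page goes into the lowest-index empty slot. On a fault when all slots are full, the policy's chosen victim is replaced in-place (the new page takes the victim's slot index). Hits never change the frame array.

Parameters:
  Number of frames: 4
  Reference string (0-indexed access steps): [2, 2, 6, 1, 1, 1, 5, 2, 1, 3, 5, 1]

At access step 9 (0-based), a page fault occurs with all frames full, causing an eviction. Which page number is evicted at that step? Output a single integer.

Answer: 2

Derivation:
Step 0: ref 2 -> FAULT, frames=[2,-,-,-]
Step 1: ref 2 -> HIT, frames=[2,-,-,-]
Step 2: ref 6 -> FAULT, frames=[2,6,-,-]
Step 3: ref 1 -> FAULT, frames=[2,6,1,-]
Step 4: ref 1 -> HIT, frames=[2,6,1,-]
Step 5: ref 1 -> HIT, frames=[2,6,1,-]
Step 6: ref 5 -> FAULT, frames=[2,6,1,5]
Step 7: ref 2 -> HIT, frames=[2,6,1,5]
Step 8: ref 1 -> HIT, frames=[2,6,1,5]
Step 9: ref 3 -> FAULT, evict 2, frames=[3,6,1,5]
At step 9: evicted page 2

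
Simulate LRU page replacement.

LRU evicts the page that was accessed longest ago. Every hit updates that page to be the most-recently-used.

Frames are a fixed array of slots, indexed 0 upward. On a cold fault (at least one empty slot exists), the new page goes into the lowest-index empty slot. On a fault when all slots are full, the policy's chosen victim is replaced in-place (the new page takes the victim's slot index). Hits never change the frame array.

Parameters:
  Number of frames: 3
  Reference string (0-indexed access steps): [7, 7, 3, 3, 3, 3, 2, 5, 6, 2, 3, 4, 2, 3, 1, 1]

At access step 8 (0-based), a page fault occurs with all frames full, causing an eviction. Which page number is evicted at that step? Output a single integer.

Answer: 3

Derivation:
Step 0: ref 7 -> FAULT, frames=[7,-,-]
Step 1: ref 7 -> HIT, frames=[7,-,-]
Step 2: ref 3 -> FAULT, frames=[7,3,-]
Step 3: ref 3 -> HIT, frames=[7,3,-]
Step 4: ref 3 -> HIT, frames=[7,3,-]
Step 5: ref 3 -> HIT, frames=[7,3,-]
Step 6: ref 2 -> FAULT, frames=[7,3,2]
Step 7: ref 5 -> FAULT, evict 7, frames=[5,3,2]
Step 8: ref 6 -> FAULT, evict 3, frames=[5,6,2]
At step 8: evicted page 3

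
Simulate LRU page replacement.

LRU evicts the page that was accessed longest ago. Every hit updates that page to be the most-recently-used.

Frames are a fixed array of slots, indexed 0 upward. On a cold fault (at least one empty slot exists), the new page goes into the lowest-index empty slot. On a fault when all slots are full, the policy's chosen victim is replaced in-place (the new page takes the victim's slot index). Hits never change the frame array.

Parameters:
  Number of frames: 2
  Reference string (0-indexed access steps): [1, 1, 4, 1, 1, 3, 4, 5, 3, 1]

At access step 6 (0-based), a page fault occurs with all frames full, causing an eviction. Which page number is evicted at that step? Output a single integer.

Answer: 1

Derivation:
Step 0: ref 1 -> FAULT, frames=[1,-]
Step 1: ref 1 -> HIT, frames=[1,-]
Step 2: ref 4 -> FAULT, frames=[1,4]
Step 3: ref 1 -> HIT, frames=[1,4]
Step 4: ref 1 -> HIT, frames=[1,4]
Step 5: ref 3 -> FAULT, evict 4, frames=[1,3]
Step 6: ref 4 -> FAULT, evict 1, frames=[4,3]
At step 6: evicted page 1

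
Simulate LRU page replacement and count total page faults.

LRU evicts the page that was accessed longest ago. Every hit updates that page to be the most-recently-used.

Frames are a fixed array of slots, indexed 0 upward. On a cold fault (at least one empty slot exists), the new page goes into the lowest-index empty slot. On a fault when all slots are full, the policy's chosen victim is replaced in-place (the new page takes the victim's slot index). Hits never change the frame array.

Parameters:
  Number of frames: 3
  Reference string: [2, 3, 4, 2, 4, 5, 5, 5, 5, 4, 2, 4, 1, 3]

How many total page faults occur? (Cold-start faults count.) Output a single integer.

Step 0: ref 2 → FAULT, frames=[2,-,-]
Step 1: ref 3 → FAULT, frames=[2,3,-]
Step 2: ref 4 → FAULT, frames=[2,3,4]
Step 3: ref 2 → HIT, frames=[2,3,4]
Step 4: ref 4 → HIT, frames=[2,3,4]
Step 5: ref 5 → FAULT (evict 3), frames=[2,5,4]
Step 6: ref 5 → HIT, frames=[2,5,4]
Step 7: ref 5 → HIT, frames=[2,5,4]
Step 8: ref 5 → HIT, frames=[2,5,4]
Step 9: ref 4 → HIT, frames=[2,5,4]
Step 10: ref 2 → HIT, frames=[2,5,4]
Step 11: ref 4 → HIT, frames=[2,5,4]
Step 12: ref 1 → FAULT (evict 5), frames=[2,1,4]
Step 13: ref 3 → FAULT (evict 2), frames=[3,1,4]
Total faults: 6

Answer: 6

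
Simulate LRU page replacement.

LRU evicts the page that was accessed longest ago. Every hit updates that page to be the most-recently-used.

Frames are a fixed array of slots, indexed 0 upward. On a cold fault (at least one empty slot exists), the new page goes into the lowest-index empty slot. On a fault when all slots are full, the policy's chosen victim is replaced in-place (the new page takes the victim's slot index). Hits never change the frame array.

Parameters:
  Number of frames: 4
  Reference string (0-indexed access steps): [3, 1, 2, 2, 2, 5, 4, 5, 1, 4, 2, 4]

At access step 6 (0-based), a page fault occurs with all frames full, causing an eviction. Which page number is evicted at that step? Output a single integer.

Answer: 3

Derivation:
Step 0: ref 3 -> FAULT, frames=[3,-,-,-]
Step 1: ref 1 -> FAULT, frames=[3,1,-,-]
Step 2: ref 2 -> FAULT, frames=[3,1,2,-]
Step 3: ref 2 -> HIT, frames=[3,1,2,-]
Step 4: ref 2 -> HIT, frames=[3,1,2,-]
Step 5: ref 5 -> FAULT, frames=[3,1,2,5]
Step 6: ref 4 -> FAULT, evict 3, frames=[4,1,2,5]
At step 6: evicted page 3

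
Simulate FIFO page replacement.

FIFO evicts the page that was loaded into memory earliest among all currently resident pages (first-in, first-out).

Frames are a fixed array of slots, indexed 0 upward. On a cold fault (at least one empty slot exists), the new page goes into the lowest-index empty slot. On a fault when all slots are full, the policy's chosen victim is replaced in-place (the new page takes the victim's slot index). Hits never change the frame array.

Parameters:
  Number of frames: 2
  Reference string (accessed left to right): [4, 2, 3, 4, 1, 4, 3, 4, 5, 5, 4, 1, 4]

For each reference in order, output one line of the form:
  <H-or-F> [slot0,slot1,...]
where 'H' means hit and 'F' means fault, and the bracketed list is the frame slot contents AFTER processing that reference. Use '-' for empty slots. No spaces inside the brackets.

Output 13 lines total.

F [4,-]
F [4,2]
F [3,2]
F [3,4]
F [1,4]
H [1,4]
F [1,3]
F [4,3]
F [4,5]
H [4,5]
H [4,5]
F [1,5]
F [1,4]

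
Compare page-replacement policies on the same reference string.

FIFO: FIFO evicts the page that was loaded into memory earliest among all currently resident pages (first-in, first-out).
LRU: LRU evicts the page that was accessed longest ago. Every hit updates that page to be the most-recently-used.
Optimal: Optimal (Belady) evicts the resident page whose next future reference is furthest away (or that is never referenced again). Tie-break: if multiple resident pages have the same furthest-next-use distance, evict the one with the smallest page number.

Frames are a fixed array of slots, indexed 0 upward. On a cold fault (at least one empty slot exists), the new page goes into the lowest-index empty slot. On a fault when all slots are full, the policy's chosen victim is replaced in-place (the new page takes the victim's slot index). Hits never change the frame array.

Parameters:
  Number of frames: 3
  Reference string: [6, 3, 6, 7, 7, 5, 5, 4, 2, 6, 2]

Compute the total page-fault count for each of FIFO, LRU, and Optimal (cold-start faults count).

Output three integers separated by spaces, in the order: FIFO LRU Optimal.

--- FIFO ---
  step 0: ref 6 -> FAULT, frames=[6,-,-] (faults so far: 1)
  step 1: ref 3 -> FAULT, frames=[6,3,-] (faults so far: 2)
  step 2: ref 6 -> HIT, frames=[6,3,-] (faults so far: 2)
  step 3: ref 7 -> FAULT, frames=[6,3,7] (faults so far: 3)
  step 4: ref 7 -> HIT, frames=[6,3,7] (faults so far: 3)
  step 5: ref 5 -> FAULT, evict 6, frames=[5,3,7] (faults so far: 4)
  step 6: ref 5 -> HIT, frames=[5,3,7] (faults so far: 4)
  step 7: ref 4 -> FAULT, evict 3, frames=[5,4,7] (faults so far: 5)
  step 8: ref 2 -> FAULT, evict 7, frames=[5,4,2] (faults so far: 6)
  step 9: ref 6 -> FAULT, evict 5, frames=[6,4,2] (faults so far: 7)
  step 10: ref 2 -> HIT, frames=[6,4,2] (faults so far: 7)
  FIFO total faults: 7
--- LRU ---
  step 0: ref 6 -> FAULT, frames=[6,-,-] (faults so far: 1)
  step 1: ref 3 -> FAULT, frames=[6,3,-] (faults so far: 2)
  step 2: ref 6 -> HIT, frames=[6,3,-] (faults so far: 2)
  step 3: ref 7 -> FAULT, frames=[6,3,7] (faults so far: 3)
  step 4: ref 7 -> HIT, frames=[6,3,7] (faults so far: 3)
  step 5: ref 5 -> FAULT, evict 3, frames=[6,5,7] (faults so far: 4)
  step 6: ref 5 -> HIT, frames=[6,5,7] (faults so far: 4)
  step 7: ref 4 -> FAULT, evict 6, frames=[4,5,7] (faults so far: 5)
  step 8: ref 2 -> FAULT, evict 7, frames=[4,5,2] (faults so far: 6)
  step 9: ref 6 -> FAULT, evict 5, frames=[4,6,2] (faults so far: 7)
  step 10: ref 2 -> HIT, frames=[4,6,2] (faults so far: 7)
  LRU total faults: 7
--- Optimal ---
  step 0: ref 6 -> FAULT, frames=[6,-,-] (faults so far: 1)
  step 1: ref 3 -> FAULT, frames=[6,3,-] (faults so far: 2)
  step 2: ref 6 -> HIT, frames=[6,3,-] (faults so far: 2)
  step 3: ref 7 -> FAULT, frames=[6,3,7] (faults so far: 3)
  step 4: ref 7 -> HIT, frames=[6,3,7] (faults so far: 3)
  step 5: ref 5 -> FAULT, evict 3, frames=[6,5,7] (faults so far: 4)
  step 6: ref 5 -> HIT, frames=[6,5,7] (faults so far: 4)
  step 7: ref 4 -> FAULT, evict 5, frames=[6,4,7] (faults so far: 5)
  step 8: ref 2 -> FAULT, evict 4, frames=[6,2,7] (faults so far: 6)
  step 9: ref 6 -> HIT, frames=[6,2,7] (faults so far: 6)
  step 10: ref 2 -> HIT, frames=[6,2,7] (faults so far: 6)
  Optimal total faults: 6

Answer: 7 7 6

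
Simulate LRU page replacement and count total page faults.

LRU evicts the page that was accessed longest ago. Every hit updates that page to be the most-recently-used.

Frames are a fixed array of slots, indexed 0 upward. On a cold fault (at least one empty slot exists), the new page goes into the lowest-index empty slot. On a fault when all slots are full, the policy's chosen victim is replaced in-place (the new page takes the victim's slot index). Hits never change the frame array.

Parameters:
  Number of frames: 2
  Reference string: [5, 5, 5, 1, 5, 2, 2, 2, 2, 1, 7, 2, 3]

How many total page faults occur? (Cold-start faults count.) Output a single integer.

Step 0: ref 5 → FAULT, frames=[5,-]
Step 1: ref 5 → HIT, frames=[5,-]
Step 2: ref 5 → HIT, frames=[5,-]
Step 3: ref 1 → FAULT, frames=[5,1]
Step 4: ref 5 → HIT, frames=[5,1]
Step 5: ref 2 → FAULT (evict 1), frames=[5,2]
Step 6: ref 2 → HIT, frames=[5,2]
Step 7: ref 2 → HIT, frames=[5,2]
Step 8: ref 2 → HIT, frames=[5,2]
Step 9: ref 1 → FAULT (evict 5), frames=[1,2]
Step 10: ref 7 → FAULT (evict 2), frames=[1,7]
Step 11: ref 2 → FAULT (evict 1), frames=[2,7]
Step 12: ref 3 → FAULT (evict 7), frames=[2,3]
Total faults: 7

Answer: 7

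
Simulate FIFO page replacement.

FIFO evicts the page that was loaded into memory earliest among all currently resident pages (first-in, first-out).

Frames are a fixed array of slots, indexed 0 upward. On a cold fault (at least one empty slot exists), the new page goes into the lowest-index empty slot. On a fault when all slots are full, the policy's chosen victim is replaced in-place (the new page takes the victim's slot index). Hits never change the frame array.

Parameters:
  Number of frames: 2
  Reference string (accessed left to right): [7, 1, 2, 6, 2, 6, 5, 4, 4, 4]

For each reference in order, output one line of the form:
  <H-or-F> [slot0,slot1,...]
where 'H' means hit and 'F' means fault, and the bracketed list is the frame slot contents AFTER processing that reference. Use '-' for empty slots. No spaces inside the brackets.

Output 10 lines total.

F [7,-]
F [7,1]
F [2,1]
F [2,6]
H [2,6]
H [2,6]
F [5,6]
F [5,4]
H [5,4]
H [5,4]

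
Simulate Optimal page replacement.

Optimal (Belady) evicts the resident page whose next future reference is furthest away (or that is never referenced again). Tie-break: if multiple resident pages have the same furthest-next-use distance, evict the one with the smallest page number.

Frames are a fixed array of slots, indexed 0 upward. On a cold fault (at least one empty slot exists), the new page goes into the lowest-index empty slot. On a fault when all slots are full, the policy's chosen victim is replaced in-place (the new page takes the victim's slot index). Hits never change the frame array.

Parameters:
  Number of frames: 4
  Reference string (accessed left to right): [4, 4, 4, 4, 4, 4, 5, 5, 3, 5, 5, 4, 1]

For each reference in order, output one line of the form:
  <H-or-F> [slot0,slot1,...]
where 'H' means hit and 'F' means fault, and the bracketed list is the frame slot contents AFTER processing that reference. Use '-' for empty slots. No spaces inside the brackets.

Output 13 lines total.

F [4,-,-,-]
H [4,-,-,-]
H [4,-,-,-]
H [4,-,-,-]
H [4,-,-,-]
H [4,-,-,-]
F [4,5,-,-]
H [4,5,-,-]
F [4,5,3,-]
H [4,5,3,-]
H [4,5,3,-]
H [4,5,3,-]
F [4,5,3,1]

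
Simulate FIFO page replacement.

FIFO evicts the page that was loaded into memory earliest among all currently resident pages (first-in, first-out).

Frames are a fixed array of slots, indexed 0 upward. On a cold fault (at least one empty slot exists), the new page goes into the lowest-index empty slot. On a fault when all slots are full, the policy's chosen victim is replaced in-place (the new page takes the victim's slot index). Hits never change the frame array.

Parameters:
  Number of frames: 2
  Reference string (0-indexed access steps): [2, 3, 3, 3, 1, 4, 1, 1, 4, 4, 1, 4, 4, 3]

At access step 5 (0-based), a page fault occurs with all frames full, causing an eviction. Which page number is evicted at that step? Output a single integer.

Step 0: ref 2 -> FAULT, frames=[2,-]
Step 1: ref 3 -> FAULT, frames=[2,3]
Step 2: ref 3 -> HIT, frames=[2,3]
Step 3: ref 3 -> HIT, frames=[2,3]
Step 4: ref 1 -> FAULT, evict 2, frames=[1,3]
Step 5: ref 4 -> FAULT, evict 3, frames=[1,4]
At step 5: evicted page 3

Answer: 3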